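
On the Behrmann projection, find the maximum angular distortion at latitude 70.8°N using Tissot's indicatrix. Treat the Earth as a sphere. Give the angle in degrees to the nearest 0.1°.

96.8°

The Behrmann projection is cylindrical equal-area with φ₀ = 30°. Cylindrical equal-area (φ₀ = 30°): h = cos φ / cos 30° along meridians, k = cos 30° / cos φ along parallels; h·k = 1.
At 70.8°: h = 0.3797, k = 2.633; principal scales a = 2.633, b = 0.3797.
sin(ω/2) = (a − b)/(a + b) = 2.254/3.013 = 0.7479, so ω = 2 arcsin(0.7479) ≈ 96.8°.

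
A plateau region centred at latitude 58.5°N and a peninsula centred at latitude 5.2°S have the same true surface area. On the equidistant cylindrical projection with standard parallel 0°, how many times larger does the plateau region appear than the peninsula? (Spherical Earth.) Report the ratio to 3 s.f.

1.91

Plate carrée maps x = Rλ, y = Rφ. The meridian scale is h = 1 and the parallel scale is k = 1/cos φ = sec φ.
Areal scale at 58.5°: h·k = 1.000 × 1.914 = 1.914.
Areal scale at 5.2°: h·k = 1.000 × 1.004 = 1.004.
Ratio = 1.914/1.004 ≈ 1.91.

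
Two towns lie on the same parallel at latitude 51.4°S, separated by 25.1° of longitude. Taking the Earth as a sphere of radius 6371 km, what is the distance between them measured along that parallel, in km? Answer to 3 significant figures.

1740 km

Arc length along a parallel = R cos φ · Δλ (with Δλ in radians).
= 6371 × cos 51.4° × (25.1° × π/180) = 6371 × 0.6239 × 0.4381 ≈ 1740 km.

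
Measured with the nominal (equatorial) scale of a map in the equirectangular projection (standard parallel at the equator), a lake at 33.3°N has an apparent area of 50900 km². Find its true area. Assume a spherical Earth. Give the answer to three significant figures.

42500 km²

For the equirectangular projection with φ₀ = 0 (plate carrée), h = 1 along meridians and k = sec φ along parallels.
Areal scale = h·k = 1 × sec φ; at 33.3°, h = 1.000, k = 1.196, so h·k = 1.196.
True area = apparent / (areal scale) = 50900 / 1.196 ≈ 42500 km².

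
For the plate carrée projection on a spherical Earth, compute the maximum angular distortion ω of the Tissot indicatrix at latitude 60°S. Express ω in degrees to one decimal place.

38.9°

Plate carrée maps x = Rλ, y = Rφ. The meridian scale is h = 1 and the parallel scale is k = 1/cos φ = sec φ.
At 60°: h = 1.000, k = 2.000; principal scales a = 2.000, b = 1.000.
sin(ω/2) = (a − b)/(a + b) = 1.0000/3.000 = 0.3333, so ω = 2 arcsin(0.3333) ≈ 38.9°.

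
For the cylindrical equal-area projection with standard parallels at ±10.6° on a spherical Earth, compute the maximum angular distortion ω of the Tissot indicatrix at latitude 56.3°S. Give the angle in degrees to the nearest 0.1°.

Cylindrical equal-area (φ₀ = 10.6°): h = cos φ / cos 10.6° along meridians, k = cos 10.6° / cos φ along parallels; h·k = 1.
At 56.3°: h = 0.5645, k = 1.772; principal scales a = 1.772, b = 0.5645.
sin(ω/2) = (a − b)/(a + b) = 1.207/2.336 = 0.5167, so ω = 2 arcsin(0.5167) ≈ 62.2°.

62.2°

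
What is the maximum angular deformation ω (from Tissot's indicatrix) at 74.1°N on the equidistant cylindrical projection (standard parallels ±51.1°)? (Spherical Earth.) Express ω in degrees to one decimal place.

46.2°

In the equirectangular projection with standard parallel φ₀ = 51.1° (x = Rλ cos φ₀, y = Rφ), meridians are true-scale (h = 1) and the parallel scale is k = cos φ₀ / cos φ.
At 74.1°: h = 1.000, k = 2.292; principal scales a = 2.292, b = 1.000.
sin(ω/2) = (a − b)/(a + b) = 1.292/3.292 = 0.3925, so ω = 2 arcsin(0.3925) ≈ 46.2°.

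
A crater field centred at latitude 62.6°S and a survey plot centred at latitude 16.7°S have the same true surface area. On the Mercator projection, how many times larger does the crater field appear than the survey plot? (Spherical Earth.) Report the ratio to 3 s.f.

4.33

Mercator is conformal with k = sec φ, so areal scale = k² = sec²φ.
At 62.6°: sec²(62.6°) = 1/0.4602² = 4.722.
At 16.7°: sec²(16.7°) = 1/0.9578² = 1.090.
Ratio = 4.722/1.090 = cos²(16.7°)/cos²(62.6°) ≈ 4.33.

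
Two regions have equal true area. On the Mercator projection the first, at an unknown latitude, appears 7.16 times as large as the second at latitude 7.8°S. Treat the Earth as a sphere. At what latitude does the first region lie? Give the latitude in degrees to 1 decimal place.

For equal true areas on Mercator, apparent areas scale as sec²φ, so the ratio is cos²φ₂ / cos²φ₁.
cos²φ₂ / cos²φ₁ = 7.16  ⇒  cos φ₁ = cos 7.8° / √7.16 = 0.9907/2.676 = 0.3703.
φ₁ = arccos(0.3703) ≈ 68.3°.

68.3°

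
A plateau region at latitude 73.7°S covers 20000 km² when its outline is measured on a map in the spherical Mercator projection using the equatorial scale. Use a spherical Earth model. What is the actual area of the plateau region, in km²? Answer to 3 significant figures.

1580 km²

For Mercator, h = k = sec φ (a conformal cylindrical projection has a single point scale, 1/cos φ).
Areal scale = k² = sec²φ = 1/cos²(73.7°) = 1/0.2807² = 12.69.
True area = apparent / (areal scale) = 20000 / 12.69 ≈ 1580 km².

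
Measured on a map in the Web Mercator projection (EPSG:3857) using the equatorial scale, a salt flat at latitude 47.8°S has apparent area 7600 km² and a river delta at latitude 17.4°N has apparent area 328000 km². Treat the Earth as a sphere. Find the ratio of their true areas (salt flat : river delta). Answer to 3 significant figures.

Mercator's areal exaggeration is sec²φ; hence true area = (apparent area) · cos²φ.
True area of salt flat: 7600 × cos²(47.8°) = 7600 × 0.4512 = 3429 km².
True area of river delta: 328000 × cos²(17.4°) = 328000 × 0.9106 = 298700 km².
Ratio = 3429 / 298700 ≈ 0.0115.

0.0115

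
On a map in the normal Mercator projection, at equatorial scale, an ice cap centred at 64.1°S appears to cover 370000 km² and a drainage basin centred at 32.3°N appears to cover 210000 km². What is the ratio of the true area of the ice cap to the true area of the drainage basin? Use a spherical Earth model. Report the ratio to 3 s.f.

Mercator's areal exaggeration is sec²φ; hence true area = (apparent area) · cos²φ.
True area of ice cap: 370000 × cos²(64.1°) = 370000 × 0.1908 = 70590 km².
True area of drainage basin: 210000 × cos²(32.3°) = 210000 × 0.7145 = 150000 km².
Ratio = 70590 / 150000 ≈ 0.471.

0.471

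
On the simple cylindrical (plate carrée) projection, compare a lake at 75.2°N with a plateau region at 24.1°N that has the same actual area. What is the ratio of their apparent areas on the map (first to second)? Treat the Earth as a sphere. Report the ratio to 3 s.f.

In the plate carrée (x = Rλ, y = Rφ), meridians are true-scale (h = 1) and parallels are stretched by k = sec φ.
Areal scale at 75.2°: h·k = 1.000 × 3.915 = 3.915.
Areal scale at 24.1°: h·k = 1.000 × 1.095 = 1.095.
Ratio = 3.915/1.095 ≈ 3.57.

3.57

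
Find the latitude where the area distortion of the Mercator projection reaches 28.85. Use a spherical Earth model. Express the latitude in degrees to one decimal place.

Mercator areal scale is sec²φ.
sec²φ = 28.85  ⇒  cos²φ = 0.03466  ⇒  cos φ = 0.1862.
φ = arccos(0.1862) ≈ 79.3°.

79.3°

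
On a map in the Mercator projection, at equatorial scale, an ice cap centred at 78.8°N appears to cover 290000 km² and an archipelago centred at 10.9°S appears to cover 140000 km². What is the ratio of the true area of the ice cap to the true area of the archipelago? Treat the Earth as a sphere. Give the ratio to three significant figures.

Mercator's areal exaggeration is sec²φ; hence true area = (apparent area) · cos²φ.
True area of ice cap: 290000 × cos²(78.8°) = 290000 × 0.03773 = 10940 km².
True area of archipelago: 140000 × cos²(10.9°) = 140000 × 0.9642 = 135000 km².
Ratio = 10940 / 135000 ≈ 0.0810.

0.0810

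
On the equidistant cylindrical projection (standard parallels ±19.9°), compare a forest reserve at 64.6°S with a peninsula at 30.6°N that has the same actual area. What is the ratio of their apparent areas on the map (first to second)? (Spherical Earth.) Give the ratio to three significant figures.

With standard parallel φ₀ = 19.9°, the equirectangular projection gives x = Rλ cos φ₀, y = Rφ, so h = 1 and k = cos 19.9° / cos φ.
Areal scale at 64.6°: h·k = 1.000 × 2.192 = 2.192.
Areal scale at 30.6°: h·k = 1.000 × 1.092 = 1.092.
Ratio = 2.192/1.092 ≈ 2.01.

2.01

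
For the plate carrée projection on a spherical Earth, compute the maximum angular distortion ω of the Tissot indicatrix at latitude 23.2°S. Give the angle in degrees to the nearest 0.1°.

4.8°

In the plate carrée (x = Rλ, y = Rφ), meridians are true-scale (h = 1) and parallels are stretched by k = sec φ.
At 23.2°: h = 1.000, k = 1.088; principal scales a = 1.088, b = 1.000.
sin(ω/2) = (a − b)/(a + b) = 0.08798/2.088 = 0.04214, so ω = 2 arcsin(0.04214) ≈ 4.8°.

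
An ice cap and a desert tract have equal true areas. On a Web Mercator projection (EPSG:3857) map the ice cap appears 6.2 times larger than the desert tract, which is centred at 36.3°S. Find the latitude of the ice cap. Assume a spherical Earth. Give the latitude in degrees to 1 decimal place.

71.1°

For equal true areas on Mercator, apparent areas scale as sec²φ, so the ratio is cos²φ₂ / cos²φ₁.
cos²φ₂ / cos²φ₁ = 6.2  ⇒  cos φ₁ = cos 36.3° / √6.2 = 0.8059/2.490 = 0.3237.
φ₁ = arccos(0.3237) ≈ 71.1°.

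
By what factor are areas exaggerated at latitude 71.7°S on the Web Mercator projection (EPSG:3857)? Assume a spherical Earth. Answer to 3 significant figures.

The Mercator projection is conformal; its linear scale factor is the same in every direction and equals sec φ = 1/cos φ.
Areal scale = k² = sec²φ = 1/cos²(71.7°) = 1/0.3140² = 10.14.

10.1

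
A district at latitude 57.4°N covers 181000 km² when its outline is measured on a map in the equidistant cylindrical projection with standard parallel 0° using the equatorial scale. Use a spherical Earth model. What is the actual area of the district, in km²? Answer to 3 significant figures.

97500 km²

Plate carrée maps x = Rλ, y = Rφ. The meridian scale is h = 1 and the parallel scale is k = 1/cos φ = sec φ.
Areal scale = h·k = 1 × sec φ; at 57.4°, h = 1.000, k = 1.856, so h·k = 1.856.
True area = apparent / (areal scale) = 181000 / 1.856 ≈ 97500 km².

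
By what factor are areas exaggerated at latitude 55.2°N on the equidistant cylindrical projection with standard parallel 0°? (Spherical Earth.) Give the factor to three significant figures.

1.75

Plate carrée maps x = Rλ, y = Rφ. The meridian scale is h = 1 and the parallel scale is k = 1/cos φ = sec φ.
Areal scale = h·k = 1 × sec φ; at 55.2°, h = 1.000, k = 1.752, so h·k = 1.752.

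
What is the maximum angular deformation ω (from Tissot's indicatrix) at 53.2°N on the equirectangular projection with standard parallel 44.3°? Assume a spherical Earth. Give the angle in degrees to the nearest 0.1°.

10.2°

The equidistant cylindrical projection with φ₀ = 44.3° has h = 1 (meridians true) and k = cos φ₀ / cos φ along parallels.
At 53.2°: h = 1.000, k = 1.195; principal scales a = 1.195, b = 1.000.
sin(ω/2) = (a − b)/(a + b) = 0.1948/2.195 = 0.08874, so ω = 2 arcsin(0.08874) ≈ 10.2°.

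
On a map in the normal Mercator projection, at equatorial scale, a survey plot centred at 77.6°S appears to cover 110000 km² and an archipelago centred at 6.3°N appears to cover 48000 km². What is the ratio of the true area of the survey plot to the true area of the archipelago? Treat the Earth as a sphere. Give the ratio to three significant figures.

Mercator's areal exaggeration is sec²φ; hence true area = (apparent area) · cos²φ.
True area of survey plot: 110000 × cos²(77.6°) = 110000 × 0.04611 = 5072 km².
True area of archipelago: 48000 × cos²(6.3°) = 48000 × 0.9880 = 47420 km².
Ratio = 5072 / 47420 ≈ 0.107.

0.107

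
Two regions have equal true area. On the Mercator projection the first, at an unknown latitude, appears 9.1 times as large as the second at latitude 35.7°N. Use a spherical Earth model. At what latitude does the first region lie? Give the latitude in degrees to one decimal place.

On Mercator, (apparent₁)/(apparent₂) = sec²φ₁ / sec²φ₂ when true areas are equal.
cos²φ₂ / cos²φ₁ = 9.1  ⇒  cos φ₁ = cos 35.7° / √9.1 = 0.8121/3.017 = 0.2692.
φ₁ = arccos(0.2692) ≈ 74.4°.

74.4°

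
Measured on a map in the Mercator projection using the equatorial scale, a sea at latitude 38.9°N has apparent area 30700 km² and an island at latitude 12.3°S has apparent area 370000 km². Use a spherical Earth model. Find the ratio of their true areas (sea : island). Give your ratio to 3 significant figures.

Mercator's areal exaggeration is sec²φ; hence true area = (apparent area) · cos²φ.
True area of sea: 30700 × cos²(38.9°) = 30700 × 0.6057 = 18590 km².
True area of island: 370000 × cos²(12.3°) = 370000 × 0.9546 = 353200 km².
Ratio = 18590 / 353200 ≈ 0.0526.

0.0526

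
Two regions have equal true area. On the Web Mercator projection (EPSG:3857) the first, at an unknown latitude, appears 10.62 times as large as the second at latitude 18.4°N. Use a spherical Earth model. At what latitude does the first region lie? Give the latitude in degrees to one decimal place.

73.1°

For equal true areas on Mercator, apparent areas scale as sec²φ, so the ratio is cos²φ₂ / cos²φ₁.
cos²φ₂ / cos²φ₁ = 10.62  ⇒  cos φ₁ = cos 18.4° / √10.62 = 0.9489/3.259 = 0.2912.
φ₁ = arccos(0.2912) ≈ 73.1°.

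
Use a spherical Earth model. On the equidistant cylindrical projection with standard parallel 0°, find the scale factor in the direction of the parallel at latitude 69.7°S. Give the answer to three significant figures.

In the plate carrée (x = Rλ, y = Rφ), meridians are true-scale (h = 1) and parallels are stretched by k = sec φ.
k = 1/cos 69.7° = 1/0.3469 = 2.882.

2.88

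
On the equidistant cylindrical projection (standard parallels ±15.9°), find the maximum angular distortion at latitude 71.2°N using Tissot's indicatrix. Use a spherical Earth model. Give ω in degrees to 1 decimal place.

59.7°

In the equirectangular projection with standard parallel φ₀ = 15.9° (x = Rλ cos φ₀, y = Rφ), meridians are true-scale (h = 1) and the parallel scale is k = cos φ₀ / cos φ.
At 71.2°: h = 1.000, k = 2.984; principal scales a = 2.984, b = 1.000.
sin(ω/2) = (a − b)/(a + b) = 1.984/3.984 = 0.4980, so ω = 2 arcsin(0.4980) ≈ 59.7°.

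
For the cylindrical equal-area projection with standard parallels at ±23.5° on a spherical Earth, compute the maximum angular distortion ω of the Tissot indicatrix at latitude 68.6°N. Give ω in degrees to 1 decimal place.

For cylindrical equal-area with standard parallel φ₀, h = cos φ / cos φ₀ and k = cos φ₀ / cos φ, so h·k = 1.
At 68.6°: h = 0.3979, k = 2.513; principal scales a = 2.513, b = 0.3979.
sin(ω/2) = (a − b)/(a + b) = 2.115/2.911 = 0.7267, so ω = 2 arcsin(0.7267) ≈ 93.2°.

93.2°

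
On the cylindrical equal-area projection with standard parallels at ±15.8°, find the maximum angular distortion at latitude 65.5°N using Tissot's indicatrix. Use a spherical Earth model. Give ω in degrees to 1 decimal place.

86.7°

A cylindrical equal-area projection with standard parallel φ₀ has meridian scale h = cos φ / cos φ₀ and parallel scale k = cos φ₀ / cos φ (so areas are preserved, h·k = 1).
At 65.5°: h = 0.4310, k = 2.320; principal scales a = 2.320, b = 0.4310.
sin(ω/2) = (a − b)/(a + b) = 1.889/2.751 = 0.6867, so ω = 2 arcsin(0.6867) ≈ 86.7°.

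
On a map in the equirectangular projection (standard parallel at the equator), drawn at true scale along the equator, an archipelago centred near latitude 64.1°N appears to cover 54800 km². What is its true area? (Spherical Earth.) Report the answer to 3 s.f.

Plate carrée maps x = Rλ, y = Rφ. The meridian scale is h = 1 and the parallel scale is k = 1/cos φ = sec φ.
Areal scale = h·k = 1 × sec φ; at 64.1°, h = 1.000, k = 2.289, so h·k = 2.289.
True area = apparent / (areal scale) = 54800 / 2.289 ≈ 23900 km².

23900 km²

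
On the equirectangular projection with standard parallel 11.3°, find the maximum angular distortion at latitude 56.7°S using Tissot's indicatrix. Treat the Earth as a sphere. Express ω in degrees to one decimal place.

32.8°

In the equirectangular projection with standard parallel φ₀ = 11.3° (x = Rλ cos φ₀, y = Rφ), meridians are true-scale (h = 1) and the parallel scale is k = cos φ₀ / cos φ.
At 56.7°: h = 1.000, k = 1.786; principal scales a = 1.786, b = 1.000.
sin(ω/2) = (a − b)/(a + b) = 0.7861/2.786 = 0.2822, so ω = 2 arcsin(0.2822) ≈ 32.8°.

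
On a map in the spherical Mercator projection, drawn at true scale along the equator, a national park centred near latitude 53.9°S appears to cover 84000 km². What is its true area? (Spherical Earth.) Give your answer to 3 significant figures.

29200 km²

The Mercator projection is conformal; its linear scale factor is the same in every direction and equals sec φ = 1/cos φ.
Areal scale = k² = sec²φ = 1/cos²(53.9°) = 1/0.5892² = 2.881.
True area = apparent / (areal scale) = 84000 / 2.881 ≈ 29200 km².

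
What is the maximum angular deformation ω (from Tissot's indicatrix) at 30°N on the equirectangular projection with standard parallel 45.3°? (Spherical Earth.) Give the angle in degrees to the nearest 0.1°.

11.9°

In the equirectangular projection with standard parallel φ₀ = 45.3° (x = Rλ cos φ₀, y = Rφ), meridians are true-scale (h = 1) and the parallel scale is k = cos φ₀ / cos φ.
At 30°: h = 1.000, k = 0.8122; principal scales a = 1.000, b = 0.8122.
sin(ω/2) = (a − b)/(a + b) = 0.1878/1.812 = 0.1036, so ω = 2 arcsin(0.1036) ≈ 11.9°.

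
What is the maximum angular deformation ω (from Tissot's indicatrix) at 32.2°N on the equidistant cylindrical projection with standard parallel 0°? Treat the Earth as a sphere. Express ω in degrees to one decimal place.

In the plate carrée (x = Rλ, y = Rφ), meridians are true-scale (h = 1) and parallels are stretched by k = sec φ.
At 32.2°: h = 1.000, k = 1.182; principal scales a = 1.182, b = 1.000.
sin(ω/2) = (a − b)/(a + b) = 0.1818/2.182 = 0.08331, so ω = 2 arcsin(0.08331) ≈ 9.6°.

9.6°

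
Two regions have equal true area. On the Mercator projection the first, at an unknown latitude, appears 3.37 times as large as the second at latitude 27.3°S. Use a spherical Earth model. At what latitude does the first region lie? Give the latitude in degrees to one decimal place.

61.0°

For equal true areas on Mercator, apparent areas scale as sec²φ, so the ratio is cos²φ₂ / cos²φ₁.
cos²φ₂ / cos²φ₁ = 3.37  ⇒  cos φ₁ = cos 27.3° / √3.37 = 0.8886/1.836 = 0.4841.
φ₁ = arccos(0.4841) ≈ 61.0°.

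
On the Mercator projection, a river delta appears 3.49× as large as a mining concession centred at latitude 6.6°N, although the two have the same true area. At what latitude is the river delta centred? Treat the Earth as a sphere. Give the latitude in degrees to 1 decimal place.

For equal true areas on Mercator, apparent areas scale as sec²φ, so the ratio is cos²φ₂ / cos²φ₁.
cos²φ₂ / cos²φ₁ = 3.49  ⇒  cos φ₁ = cos 6.6° / √3.49 = 0.9934/1.868 = 0.5317.
φ₁ = arccos(0.5317) ≈ 57.9°.

57.9°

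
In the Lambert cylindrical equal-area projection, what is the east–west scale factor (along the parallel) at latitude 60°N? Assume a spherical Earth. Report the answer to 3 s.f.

The Lambert cylindrical equal-area projection is the cylindrical equal-area projection with its standard parallel at the equator (φ₀ = 0). For cylindrical equal-area with standard parallel φ₀, h = cos φ / cos φ₀ and k = cos φ₀ / cos φ, so h·k = 1.
k = cos 0° / cos 60° = 1.000/0.5000 = 2.000.

2.00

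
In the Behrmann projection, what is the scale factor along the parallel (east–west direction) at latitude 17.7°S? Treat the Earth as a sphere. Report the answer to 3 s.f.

The Behrmann projection is cylindrical equal-area with φ₀ = 30°. Cylindrical equal-area (φ₀ = 30°): h = cos φ / cos 30° along meridians, k = cos 30° / cos φ along parallels; h·k = 1.
k = cos 30° / cos 17.7° = 0.8660/0.9527 = 0.9091.

0.909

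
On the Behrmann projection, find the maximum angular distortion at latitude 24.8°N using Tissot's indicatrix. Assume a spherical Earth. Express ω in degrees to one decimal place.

5.4°

Behrmann is a cylindrical equal-area projection with standard parallels at ±30°. For cylindrical equal-area with standard parallel φ₀, h = cos φ / cos φ₀ and k = cos φ₀ / cos φ, so h·k = 1.
At 24.8°: h = 1.048, k = 0.9540; principal scales a = 1.048, b = 0.9540.
sin(ω/2) = (a − b)/(a + b) = 0.09420/2.002 = 0.04705, so ω = 2 arcsin(0.04705) ≈ 5.4°.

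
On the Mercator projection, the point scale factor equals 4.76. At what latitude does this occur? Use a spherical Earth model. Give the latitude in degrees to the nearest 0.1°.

Mercator scale is k = sec φ = 1/cos φ.
1/cos φ = 4.76  ⇒  cos φ = 0.2101  ⇒  φ = arccos(0.2101) ≈ 77.9°.

77.9°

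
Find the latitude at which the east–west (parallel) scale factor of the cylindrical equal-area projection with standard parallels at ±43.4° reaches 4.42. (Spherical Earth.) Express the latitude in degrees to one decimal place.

A cylindrical equal-area projection with standard parallel φ₀ has meridian scale h = cos φ / cos φ₀ and parallel scale k = cos φ₀ / cos φ (so areas are preserved, h·k = 1).
k = cos φ₀ / cos φ = 4.42  ⇒  cos φ = cos 43.4° / 4.42 = 0.1644.
φ = arccos(0.1644) ≈ 80.5°.

80.5°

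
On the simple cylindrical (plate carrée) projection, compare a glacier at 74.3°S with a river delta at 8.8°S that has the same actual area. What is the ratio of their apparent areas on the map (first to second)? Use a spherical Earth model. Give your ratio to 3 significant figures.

For the equirectangular projection with φ₀ = 0 (plate carrée), h = 1 along meridians and k = sec φ along parallels.
Areal scale at 74.3°: h·k = 1.000 × 3.695 = 3.695.
Areal scale at 8.8°: h·k = 1.000 × 1.012 = 1.012.
Ratio = 3.695/1.012 ≈ 3.65.

3.65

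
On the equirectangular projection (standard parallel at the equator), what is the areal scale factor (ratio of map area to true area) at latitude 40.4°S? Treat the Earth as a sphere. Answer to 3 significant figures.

For the equirectangular projection with φ₀ = 0 (plate carrée), h = 1 along meridians and k = sec φ along parallels.
Areal scale = h·k = 1 × sec φ; at 40.4°, h = 1.000, k = 1.313, so h·k = 1.313.

1.31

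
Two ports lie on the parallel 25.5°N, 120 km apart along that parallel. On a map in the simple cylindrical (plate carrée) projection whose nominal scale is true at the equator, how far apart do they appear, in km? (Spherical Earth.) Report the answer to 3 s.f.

In the plate carrée (x = Rλ, y = Rφ), meridians are true-scale (h = 1) and parallels are stretched by k = sec φ.
Along the parallel, k = sec 25.5° = 1/0.9026 = 1.108.
Map distance = 120 × 1.108 ≈ 133 km.

133 km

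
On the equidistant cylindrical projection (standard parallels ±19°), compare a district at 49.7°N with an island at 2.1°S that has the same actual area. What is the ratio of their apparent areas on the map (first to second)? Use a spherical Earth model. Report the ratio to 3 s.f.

1.55

The equidistant cylindrical projection with φ₀ = 19° has h = 1 (meridians true) and k = cos φ₀ / cos φ along parallels.
Areal scale at 49.7°: h·k = 1.000 × 1.462 = 1.462.
Areal scale at 2.1°: h·k = 1.000 × 0.9462 = 0.9462.
Ratio = 1.462/0.9462 ≈ 1.55.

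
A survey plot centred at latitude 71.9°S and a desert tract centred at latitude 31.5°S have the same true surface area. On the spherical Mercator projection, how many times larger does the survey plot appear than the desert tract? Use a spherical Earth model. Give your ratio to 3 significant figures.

Mercator is conformal with k = sec φ, so areal scale = k² = sec²φ.
At 71.9°: sec²(71.9°) = 1/0.3107² = 10.36.
At 31.5°: sec²(31.5°) = 1/0.8526² = 1.376.
Ratio = 10.36/1.376 = cos²(31.5°)/cos²(71.9°) ≈ 7.53.

7.53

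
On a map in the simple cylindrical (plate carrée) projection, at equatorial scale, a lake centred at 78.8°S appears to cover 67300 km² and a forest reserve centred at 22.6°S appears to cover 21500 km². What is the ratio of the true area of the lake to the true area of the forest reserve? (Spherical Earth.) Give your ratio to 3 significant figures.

On the plate carrée, areal scale = h·k = 1 × sec φ, so true area = apparent × cos φ.
True area of lake: 67300 × cos(78.8°) = 67300 × 0.1942 = 13070 km².
True area of forest reserve: 21500 × cos(22.6°) = 21500 × 0.9232 = 19850 km².
Ratio = 13070 / 19850 ≈ 0.659.

0.659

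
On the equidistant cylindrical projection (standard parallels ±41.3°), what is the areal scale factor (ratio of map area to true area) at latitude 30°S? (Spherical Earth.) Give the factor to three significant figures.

The equidistant cylindrical projection with φ₀ = 41.3° has h = 1 (meridians true) and k = cos φ₀ / cos φ along parallels.
Areal scale = h·k = 1 × cos φ₀ / cos φ; at 30°, h = 1.000, k = 0.8675, so h·k = 0.8675.

0.867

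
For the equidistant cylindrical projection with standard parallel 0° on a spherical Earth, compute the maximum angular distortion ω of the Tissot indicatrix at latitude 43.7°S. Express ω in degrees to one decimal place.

Plate carrée maps x = Rλ, y = Rφ. The meridian scale is h = 1 and the parallel scale is k = 1/cos φ = sec φ.
At 43.7°: h = 1.000, k = 1.383; principal scales a = 1.383, b = 1.000.
sin(ω/2) = (a − b)/(a + b) = 0.3832/2.383 = 0.1608, so ω = 2 arcsin(0.1608) ≈ 18.5°.

18.5°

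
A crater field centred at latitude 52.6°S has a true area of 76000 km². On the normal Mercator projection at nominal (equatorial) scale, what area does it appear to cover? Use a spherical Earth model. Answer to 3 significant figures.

The Mercator projection is conformal; its linear scale factor is the same in every direction and equals sec φ = 1/cos φ.
Areal scale = k² = sec²φ = 1/cos²(52.6°) = 1/0.6074² = 2.711.
Apparent area = 76000 × 2.711 ≈ 206000 km².

206000 km²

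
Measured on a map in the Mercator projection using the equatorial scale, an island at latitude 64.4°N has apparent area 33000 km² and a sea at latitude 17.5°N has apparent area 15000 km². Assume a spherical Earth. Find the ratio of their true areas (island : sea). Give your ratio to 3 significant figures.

0.452

On Mercator the areal scale is sec²φ, so true area = apparent × cos²φ.
True area of island: 33000 × cos²(64.4°) = 33000 × 0.1867 = 6161 km².
True area of sea: 15000 × cos²(17.5°) = 15000 × 0.9096 = 13640 km².
Ratio = 6161 / 13640 ≈ 0.452.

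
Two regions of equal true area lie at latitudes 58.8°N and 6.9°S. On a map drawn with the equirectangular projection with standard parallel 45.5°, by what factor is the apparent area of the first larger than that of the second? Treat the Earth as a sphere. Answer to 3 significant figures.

1.92

In the equirectangular projection with standard parallel φ₀ = 45.5° (x = Rλ cos φ₀, y = Rφ), meridians are true-scale (h = 1) and the parallel scale is k = cos φ₀ / cos φ.
Areal scale at 58.8°: h·k = 1.000 × 1.353 = 1.353.
Areal scale at 6.9°: h·k = 1.000 × 0.7060 = 0.7060.
Ratio = 1.353/0.7060 ≈ 1.92.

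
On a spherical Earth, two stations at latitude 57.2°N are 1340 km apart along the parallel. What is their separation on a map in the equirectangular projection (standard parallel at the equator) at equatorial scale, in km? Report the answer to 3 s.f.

2470 km

For the equirectangular projection with φ₀ = 0 (plate carrée), h = 1 along meridians and k = sec φ along parallels.
Along the parallel, k = sec 57.2° = 1/0.5417 = 1.846.
Map distance = 1340 × 1.846 ≈ 2470 km.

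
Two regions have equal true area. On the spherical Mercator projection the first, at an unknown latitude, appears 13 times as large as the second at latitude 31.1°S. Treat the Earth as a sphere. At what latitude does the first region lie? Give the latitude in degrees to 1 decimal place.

76.3°

For equal true areas on Mercator, apparent areas scale as sec²φ, so the ratio is cos²φ₂ / cos²φ₁.
cos²φ₂ / cos²φ₁ = 13  ⇒  cos φ₁ = cos 31.1° / √13 = 0.8563/3.606 = 0.2375.
φ₁ = arccos(0.2375) ≈ 76.3°.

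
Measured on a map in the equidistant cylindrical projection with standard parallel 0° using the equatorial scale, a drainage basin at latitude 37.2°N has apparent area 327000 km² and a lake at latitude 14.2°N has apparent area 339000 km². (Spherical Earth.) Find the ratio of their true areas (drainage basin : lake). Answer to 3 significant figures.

0.793

On the plate carrée, areal scale = h·k = 1 × sec φ, so true area = apparent × cos φ.
True area of drainage basin: 327000 × cos(37.2°) = 327000 × 0.7965 = 260500 km².
True area of lake: 339000 × cos(14.2°) = 339000 × 0.9694 = 328600 km².
Ratio = 260500 / 328600 ≈ 0.793.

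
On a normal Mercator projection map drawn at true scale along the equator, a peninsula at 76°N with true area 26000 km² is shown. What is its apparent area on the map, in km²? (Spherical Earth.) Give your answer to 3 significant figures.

Mercator is conformal, so the point scale is isotropic: h = k = sec φ = 1/cos φ.
Areal scale = k² = sec²φ = 1/cos²(76°) = 1/0.2419² = 17.09.
Apparent area = 26000 × 17.09 ≈ 444000 km².

444000 km²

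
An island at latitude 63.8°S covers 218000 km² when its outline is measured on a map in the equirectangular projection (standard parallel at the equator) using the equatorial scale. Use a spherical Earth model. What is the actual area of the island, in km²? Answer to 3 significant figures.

96200 km²

In the plate carrée (x = Rλ, y = Rφ), meridians are true-scale (h = 1) and parallels are stretched by k = sec φ.
Areal scale = h·k = 1 × sec φ; at 63.8°, h = 1.000, k = 2.265, so h·k = 2.265.
True area = apparent / (areal scale) = 218000 / 2.265 ≈ 96200 km².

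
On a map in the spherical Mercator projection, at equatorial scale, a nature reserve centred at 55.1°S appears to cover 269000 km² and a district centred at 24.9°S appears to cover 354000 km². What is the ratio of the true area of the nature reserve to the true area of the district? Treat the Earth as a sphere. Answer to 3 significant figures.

On Mercator the areal scale is sec²φ, so true area = apparent × cos²φ.
True area of nature reserve: 269000 × cos²(55.1°) = 269000 × 0.3274 = 88060 km².
True area of district: 354000 × cos²(24.9°) = 354000 × 0.8227 = 291200 km².
Ratio = 88060 / 291200 ≈ 0.302.

0.302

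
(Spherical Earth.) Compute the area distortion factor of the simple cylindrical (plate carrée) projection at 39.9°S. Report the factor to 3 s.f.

1.30

Plate carrée maps x = Rλ, y = Rφ. The meridian scale is h = 1 and the parallel scale is k = 1/cos φ = sec φ.
Areal scale = h·k = 1 × sec φ; at 39.9°, h = 1.000, k = 1.304, so h·k = 1.304.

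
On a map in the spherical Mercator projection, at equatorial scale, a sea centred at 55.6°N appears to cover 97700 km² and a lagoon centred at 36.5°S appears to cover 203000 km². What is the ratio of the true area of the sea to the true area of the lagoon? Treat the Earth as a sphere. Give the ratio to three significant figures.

0.238

Mercator's areal exaggeration is sec²φ; hence true area = (apparent area) · cos²φ.
True area of sea: 97700 × cos²(55.6°) = 97700 × 0.3192 = 31180 km².
True area of lagoon: 203000 × cos²(36.5°) = 203000 × 0.6462 = 131200 km².
Ratio = 31180 / 131200 ≈ 0.238.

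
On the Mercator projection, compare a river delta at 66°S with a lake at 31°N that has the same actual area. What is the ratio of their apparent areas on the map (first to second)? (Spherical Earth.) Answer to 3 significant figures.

4.44

Mercator areal scale is sec²φ.
At 66°: sec²(66°) = 1/0.4067² = 6.045.
At 31°: sec²(31°) = 1/0.8572² = 1.361.
Ratio = 6.045/1.361 = cos²(31°)/cos²(66°) ≈ 4.44.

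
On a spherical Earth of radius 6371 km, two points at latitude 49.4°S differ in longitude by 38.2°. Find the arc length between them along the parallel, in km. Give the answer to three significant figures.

Arc length along a parallel = R cos φ · Δλ (with Δλ in radians).
= 6371 × cos 49.4° × (38.2° × π/180) = 6371 × 0.6508 × 0.6667 ≈ 2760 km.

2760 km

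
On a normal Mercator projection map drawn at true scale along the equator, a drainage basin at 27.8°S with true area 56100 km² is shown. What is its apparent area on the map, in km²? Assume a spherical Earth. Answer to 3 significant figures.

Mercator is conformal, so the point scale is isotropic: h = k = sec φ = 1/cos φ.
Areal scale = k² = sec²φ = 1/cos²(27.8°) = 1/0.8846² = 1.278.
Apparent area = 56100 × 1.278 ≈ 71700 km².

71700 km²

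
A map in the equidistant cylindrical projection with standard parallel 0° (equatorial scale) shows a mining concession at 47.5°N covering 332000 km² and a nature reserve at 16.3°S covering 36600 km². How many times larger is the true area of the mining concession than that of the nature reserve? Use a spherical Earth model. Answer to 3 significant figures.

Plate carrée has h = 1 and k = sec φ, giving areal scale sec φ; true area = (apparent area) · cos φ.
True area of mining concession: 332000 × cos(47.5°) = 332000 × 0.6756 = 224300 km².
True area of nature reserve: 36600 × cos(16.3°) = 36600 × 0.9598 = 35130 km².
Ratio = 224300 / 35130 ≈ 6.38.

6.38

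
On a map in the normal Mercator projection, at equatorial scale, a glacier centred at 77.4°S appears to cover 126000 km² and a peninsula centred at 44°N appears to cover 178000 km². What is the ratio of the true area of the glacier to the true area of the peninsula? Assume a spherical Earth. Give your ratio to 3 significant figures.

Mercator's areal exaggeration is sec²φ; hence true area = (apparent area) · cos²φ.
True area of glacier: 126000 × cos²(77.4°) = 126000 × 0.04759 = 5996 km².
True area of peninsula: 178000 × cos²(44°) = 178000 × 0.5174 = 92110 km².
Ratio = 5996 / 92110 ≈ 0.0651.

0.0651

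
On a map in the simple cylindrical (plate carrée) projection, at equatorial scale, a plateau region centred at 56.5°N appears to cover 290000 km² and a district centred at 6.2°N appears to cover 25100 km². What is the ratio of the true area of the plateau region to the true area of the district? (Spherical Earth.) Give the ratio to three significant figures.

Plate carrée has h = 1 and k = sec φ, giving areal scale sec φ; true area = (apparent area) · cos φ.
True area of plateau region: 290000 × cos(56.5°) = 290000 × 0.5519 = 160100 km².
True area of district: 25100 × cos(6.2°) = 25100 × 0.9942 = 24950 km².
Ratio = 160100 / 24950 ≈ 6.41.

6.41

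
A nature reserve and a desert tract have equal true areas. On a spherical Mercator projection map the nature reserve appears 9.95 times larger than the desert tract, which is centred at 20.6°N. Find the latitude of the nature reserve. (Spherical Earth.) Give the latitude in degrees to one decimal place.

Mercator areal scale is sec²φ, so apparent-area ratio = sec²φ₁ / sec²φ₂ = cos²φ₂ / cos²φ₁.
cos²φ₂ / cos²φ₁ = 9.95  ⇒  cos φ₁ = cos 20.6° / √9.95 = 0.9361/3.154 = 0.2968.
φ₁ = arccos(0.2968) ≈ 72.7°.

72.7°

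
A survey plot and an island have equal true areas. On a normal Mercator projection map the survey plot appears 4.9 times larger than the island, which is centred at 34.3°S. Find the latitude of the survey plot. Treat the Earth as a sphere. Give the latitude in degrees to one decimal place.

For equal true areas on Mercator, apparent areas scale as sec²φ, so the ratio is cos²φ₂ / cos²φ₁.
cos²φ₂ / cos²φ₁ = 4.9  ⇒  cos φ₁ = cos 34.3° / √4.9 = 0.8261/2.214 = 0.3732.
φ₁ = arccos(0.3732) ≈ 68.1°.

68.1°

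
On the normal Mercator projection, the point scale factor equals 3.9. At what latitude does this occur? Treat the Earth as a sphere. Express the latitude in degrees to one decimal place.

Mercator scale is k = sec φ = 1/cos φ.
1/cos φ = 3.9  ⇒  cos φ = 0.2564  ⇒  φ = arccos(0.2564) ≈ 75.1°.

75.1°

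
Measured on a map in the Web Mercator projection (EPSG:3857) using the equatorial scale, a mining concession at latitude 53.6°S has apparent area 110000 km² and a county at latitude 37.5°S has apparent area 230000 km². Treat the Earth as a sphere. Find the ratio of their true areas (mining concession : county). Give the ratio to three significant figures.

0.268

Since Mercator area scale is 1/cos²φ, the true area equals the apparent area multiplied by cos²φ.
True area of mining concession: 110000 × cos²(53.6°) = 110000 × 0.3521 = 38740 km².
True area of county: 230000 × cos²(37.5°) = 230000 × 0.6294 = 144800 km².
Ratio = 38740 / 144800 ≈ 0.268.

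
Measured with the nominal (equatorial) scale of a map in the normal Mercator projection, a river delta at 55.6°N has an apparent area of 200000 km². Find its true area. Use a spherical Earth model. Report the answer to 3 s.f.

Mercator is conformal, so the point scale is isotropic: h = k = sec φ = 1/cos φ.
Areal scale = k² = sec²φ = 1/cos²(55.6°) = 1/0.5650² = 3.133.
True area = apparent / (areal scale) = 200000 / 3.133 ≈ 63800 km².

63800 km²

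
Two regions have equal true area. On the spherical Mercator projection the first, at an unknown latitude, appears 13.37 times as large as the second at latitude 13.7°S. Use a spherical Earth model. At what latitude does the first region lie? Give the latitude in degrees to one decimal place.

74.6°

Mercator areal scale is sec²φ, so apparent-area ratio = sec²φ₁ / sec²φ₂ = cos²φ₂ / cos²φ₁.
cos²φ₂ / cos²φ₁ = 13.37  ⇒  cos φ₁ = cos 13.7° / √13.37 = 0.9715/3.657 = 0.2657.
φ₁ = arccos(0.2657) ≈ 74.6°.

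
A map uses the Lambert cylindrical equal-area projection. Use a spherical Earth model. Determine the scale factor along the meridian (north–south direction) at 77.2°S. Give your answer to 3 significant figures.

0.222

The Lambert cylindrical equal-area projection is the cylindrical equal-area projection with its standard parallel at the equator (φ₀ = 0). For cylindrical equal-area with standard parallel φ₀, h = cos φ / cos φ₀ and k = cos φ₀ / cos φ, so h·k = 1.
h = cos 77.2° / cos 0° = 0.2215/1.000 = 0.2215.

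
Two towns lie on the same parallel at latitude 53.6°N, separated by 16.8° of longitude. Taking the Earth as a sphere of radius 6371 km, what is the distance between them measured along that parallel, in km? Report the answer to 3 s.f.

1110 km

Arc length along a parallel = R cos φ · Δλ (with Δλ in radians).
= 6371 × cos 53.6° × (16.8° × π/180) = 6371 × 0.5934 × 0.2932 ≈ 1110 km.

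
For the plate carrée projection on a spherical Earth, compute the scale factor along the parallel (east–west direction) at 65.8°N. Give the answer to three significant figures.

In the plate carrée (x = Rλ, y = Rφ), meridians are true-scale (h = 1) and parallels are stretched by k = sec φ.
k = 1/cos 65.8° = 1/0.4099 = 2.439.

2.44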